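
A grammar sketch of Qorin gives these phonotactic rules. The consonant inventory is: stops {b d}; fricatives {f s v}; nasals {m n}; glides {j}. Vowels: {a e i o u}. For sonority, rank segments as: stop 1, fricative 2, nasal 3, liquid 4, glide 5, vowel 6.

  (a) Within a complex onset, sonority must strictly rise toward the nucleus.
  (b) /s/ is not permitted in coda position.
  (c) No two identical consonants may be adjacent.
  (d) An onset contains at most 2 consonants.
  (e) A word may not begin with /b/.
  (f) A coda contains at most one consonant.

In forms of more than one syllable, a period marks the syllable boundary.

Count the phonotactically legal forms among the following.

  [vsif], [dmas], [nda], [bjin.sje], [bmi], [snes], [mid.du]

0

[vsif] — violates constraint (a): syllable 1 onset /vs/: /v/ (fricative, 2) → /s/ (fricative, 2) does not rise → phonotactically illegal
[dmas] — violates constraint (b): syllable 1 coda contains /s/ → phonotactically illegal
[nda] — violates constraint (a): syllable 1 onset /nd/: /n/ (nasal, 3) → /d/ (stop, 1) does not rise → phonotactically illegal
[bjin.sje] — violates constraint (e): word begins with /b/ → phonotactically illegal
[bmi] — violates constraint (e): word begins with /b/ → phonotactically illegal
[snes] — violates constraint (b): syllable 1 coda contains /s/ → phonotactically illegal
[mid.du] — violates constraint (c): adjacent identical consonants /dd/ → phonotactically illegal
No form is phonotactically legal → 0.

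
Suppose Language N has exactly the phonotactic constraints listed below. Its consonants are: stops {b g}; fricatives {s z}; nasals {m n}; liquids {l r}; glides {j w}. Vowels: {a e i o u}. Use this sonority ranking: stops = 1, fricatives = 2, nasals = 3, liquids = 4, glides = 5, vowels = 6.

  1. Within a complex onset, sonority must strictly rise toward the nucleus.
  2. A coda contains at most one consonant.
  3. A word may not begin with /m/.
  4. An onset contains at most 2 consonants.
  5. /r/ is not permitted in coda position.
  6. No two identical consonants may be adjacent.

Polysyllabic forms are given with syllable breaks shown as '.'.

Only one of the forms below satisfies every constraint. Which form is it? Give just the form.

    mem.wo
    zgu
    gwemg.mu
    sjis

mem.wo — violates constraint 3: word begins with /m/ → phonotactically illegal
zgu — violates constraint 1: syllable 1 onset /zg/: /z/ (fricative, 2) → /g/ (stop, 1) does not rise → phonotactically illegal
gwemg.mu — violates constraint 2: syllable 1 coda /mg/ has 2 consonants (> 1) → phonotactically illegal
sjis — σ1 onset /sj/ (2→5 rises), coda /s/ ok → phonotactically legal

sjis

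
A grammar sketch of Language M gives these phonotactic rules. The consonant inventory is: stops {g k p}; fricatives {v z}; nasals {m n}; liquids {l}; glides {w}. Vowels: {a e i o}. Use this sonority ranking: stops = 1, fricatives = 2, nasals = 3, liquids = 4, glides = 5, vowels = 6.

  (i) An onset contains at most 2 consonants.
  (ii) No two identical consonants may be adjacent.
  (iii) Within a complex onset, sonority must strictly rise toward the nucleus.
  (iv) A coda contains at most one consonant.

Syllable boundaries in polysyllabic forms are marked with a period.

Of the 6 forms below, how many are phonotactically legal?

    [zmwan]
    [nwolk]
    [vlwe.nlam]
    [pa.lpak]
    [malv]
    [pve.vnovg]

0

[zmwan] — violates constraint (i): syllable 1 onset /zmw/ has 3 consonants (> 2) → phonotactically illegal
[nwolk] — violates constraint (iv): syllable 1 coda /lk/ has 2 consonants (> 1) → phonotactically illegal
[vlwe.nlam] — violates constraint (i): syllable 1 onset /vlw/ has 3 consonants (> 2) → phonotactically illegal
[pa.lpak] — violates constraint (iii): syllable 2 onset /lp/: /l/ (liquid, 4) → /p/ (stop, 1) does not rise → phonotactically illegal
[malv] — violates constraint (iv): syllable 1 coda /lv/ has 2 consonants (> 1) → phonotactically illegal
[pve.vnovg] — violates constraint (iv): syllable 2 coda /vg/ has 2 consonants (> 1) → phonotactically illegal
No form is phonotactically legal → 0.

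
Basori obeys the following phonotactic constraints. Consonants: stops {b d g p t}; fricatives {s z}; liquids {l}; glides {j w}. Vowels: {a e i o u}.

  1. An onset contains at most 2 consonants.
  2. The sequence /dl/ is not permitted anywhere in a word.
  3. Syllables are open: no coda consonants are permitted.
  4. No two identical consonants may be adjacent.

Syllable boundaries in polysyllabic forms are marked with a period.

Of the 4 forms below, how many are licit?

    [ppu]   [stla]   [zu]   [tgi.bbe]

[ppu] — violates constraint 4: adjacent identical consonants /pp/ → illicit
[stla] — violates constraint 1: syllable 1 onset /stl/ has 3 consonants (> 2) → illicit
[zu] — σ1 onset /z/, coda /∅/ ok → licit
[tgi.bbe] — violates constraint 4: adjacent identical consonants /bb/ → illicit
Licit: [zu] → 1.

1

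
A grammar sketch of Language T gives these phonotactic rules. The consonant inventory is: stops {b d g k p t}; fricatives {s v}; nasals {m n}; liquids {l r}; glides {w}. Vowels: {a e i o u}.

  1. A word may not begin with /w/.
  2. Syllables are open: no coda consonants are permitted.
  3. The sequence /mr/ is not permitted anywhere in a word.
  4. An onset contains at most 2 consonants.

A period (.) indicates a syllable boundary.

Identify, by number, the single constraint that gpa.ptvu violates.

4

gpa.ptvu: syllable 2 onset /ptv/ has 3 consonants (> 2).
This is a violation of constraint 4: "An onset contains at most 2 consonants."
The remaining constraints (1, 2, 3) are satisfied.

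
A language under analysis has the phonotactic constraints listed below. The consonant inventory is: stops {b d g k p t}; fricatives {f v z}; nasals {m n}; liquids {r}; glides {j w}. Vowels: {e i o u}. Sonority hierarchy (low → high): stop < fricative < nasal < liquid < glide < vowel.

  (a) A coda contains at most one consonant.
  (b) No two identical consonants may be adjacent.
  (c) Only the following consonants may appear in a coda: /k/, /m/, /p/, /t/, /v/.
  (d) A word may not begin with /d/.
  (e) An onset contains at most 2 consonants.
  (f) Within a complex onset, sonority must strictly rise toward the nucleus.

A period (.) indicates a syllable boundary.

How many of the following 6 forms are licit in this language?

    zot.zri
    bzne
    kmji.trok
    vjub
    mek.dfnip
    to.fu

zot.zri — σ1 onset /z/, coda /t/ ok; σ2 onset /zr/ (2→4 rises), coda /∅/ ok → licit
bzne — violates constraint (e): syllable 1 onset /bzn/ has 3 consonants (> 2) → illicit
kmji.trok — violates constraint (e): syllable 1 onset /kmj/ has 3 consonants (> 2) → illicit
vjub — violates constraint (c): syllable 1 coda contains /b/, which is not a licensed coda consonant → illicit
mek.dfnip — violates constraint (e): syllable 2 onset /dfn/ has 3 consonants (> 2) → illicit
to.fu — σ1 onset /t/, coda /∅/ ok; σ2 onset /f/, coda /∅/ ok → licit
Licit: zot.zri, to.fu → 2.

2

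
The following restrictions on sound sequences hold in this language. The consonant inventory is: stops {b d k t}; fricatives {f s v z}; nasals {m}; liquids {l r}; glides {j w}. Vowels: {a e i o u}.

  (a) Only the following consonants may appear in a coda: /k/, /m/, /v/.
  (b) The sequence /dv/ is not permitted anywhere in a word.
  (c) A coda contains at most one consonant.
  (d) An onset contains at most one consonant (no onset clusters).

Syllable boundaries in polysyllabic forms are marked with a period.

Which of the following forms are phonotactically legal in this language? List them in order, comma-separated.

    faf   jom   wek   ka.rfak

faf — violates constraint (a): syllable 1 coda contains /f/, which is not a licensed coda consonant → phonotactically illegal
jom — σ1 onset /j/, coda /m/ ok → phonotactically legal
wek — σ1 onset /w/, coda /k/ ok → phonotactically legal
ka.rfak — violates constraint (d): syllable 2 onset /rf/ has 2 consonants (> 1) → phonotactically illegal

jom, wek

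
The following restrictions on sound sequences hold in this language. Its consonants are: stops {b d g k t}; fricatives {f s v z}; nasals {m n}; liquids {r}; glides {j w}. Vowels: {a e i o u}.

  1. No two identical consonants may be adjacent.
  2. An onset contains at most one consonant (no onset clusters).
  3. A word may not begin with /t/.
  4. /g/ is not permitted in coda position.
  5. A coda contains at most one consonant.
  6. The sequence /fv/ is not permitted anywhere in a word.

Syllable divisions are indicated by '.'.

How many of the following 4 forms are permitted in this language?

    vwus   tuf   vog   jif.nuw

1

vwus — violates constraint 2: syllable 1 onset /vw/ has 2 consonants (> 1) → not permitted
tuf — violates constraint 3: word begins with /t/ → not permitted
vog — violates constraint 4: syllable 1 coda contains /g/ → not permitted
jif.nuw — σ1 onset /j/, coda /f/ ok; σ2 onset /n/, coda /w/ ok → permitted
Permitted: jif.nuw → 1.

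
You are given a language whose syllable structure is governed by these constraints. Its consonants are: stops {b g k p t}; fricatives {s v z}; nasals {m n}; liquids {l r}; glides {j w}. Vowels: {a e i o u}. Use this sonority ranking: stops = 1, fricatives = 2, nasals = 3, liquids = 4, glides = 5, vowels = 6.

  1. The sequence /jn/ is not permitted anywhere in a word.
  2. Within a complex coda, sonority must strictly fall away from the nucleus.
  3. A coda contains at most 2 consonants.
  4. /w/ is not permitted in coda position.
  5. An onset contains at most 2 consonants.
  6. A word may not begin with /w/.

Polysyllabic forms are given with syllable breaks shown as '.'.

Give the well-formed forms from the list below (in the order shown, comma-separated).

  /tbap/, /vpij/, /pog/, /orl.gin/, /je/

/tbap/ — σ1 onset /tb/ (2C), coda /p/ ok → well-formed
/vpij/ — σ1 onset /vp/ (2C), coda /j/ ok → well-formed
/pog/ — σ1 onset /p/, coda /g/ ok → well-formed
/orl.gin/ — violates constraint 2: syllable 1 coda /rl/: /r/ (liquid, 4) → /l/ (liquid, 4) does not fall → ill-formed
/je/ — σ1 onset /j/, coda /∅/ ok → well-formed

/tbap/, /vpij/, /pog/, /je/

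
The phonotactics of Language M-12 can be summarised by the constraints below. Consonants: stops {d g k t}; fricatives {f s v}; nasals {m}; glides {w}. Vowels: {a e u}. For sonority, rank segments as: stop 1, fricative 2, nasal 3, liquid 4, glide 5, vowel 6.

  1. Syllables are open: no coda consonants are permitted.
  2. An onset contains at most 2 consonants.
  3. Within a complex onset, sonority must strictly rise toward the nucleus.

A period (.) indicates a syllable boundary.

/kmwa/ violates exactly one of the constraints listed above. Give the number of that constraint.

/kmwa/: syllable 1 onset /kmw/ has 3 consonants (> 2).
This is a violation of constraint 2: "An onset contains at most 2 consonants."
The remaining constraints (1, 3) are satisfied.

2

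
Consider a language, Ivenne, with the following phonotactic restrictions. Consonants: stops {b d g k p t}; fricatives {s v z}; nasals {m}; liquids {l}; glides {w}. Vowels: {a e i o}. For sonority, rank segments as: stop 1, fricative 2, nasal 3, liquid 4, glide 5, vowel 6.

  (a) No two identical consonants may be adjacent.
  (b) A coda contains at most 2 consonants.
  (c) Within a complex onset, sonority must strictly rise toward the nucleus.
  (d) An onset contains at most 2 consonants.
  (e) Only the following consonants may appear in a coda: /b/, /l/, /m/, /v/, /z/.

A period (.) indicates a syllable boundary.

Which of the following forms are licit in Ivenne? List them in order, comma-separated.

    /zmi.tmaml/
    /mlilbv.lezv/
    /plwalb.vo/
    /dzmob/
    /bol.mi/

/zmi.tmaml/ — σ1 onset /zm/ (2→3 rises), coda /∅/ ok; σ2 onset /tm/ (1→3 rises), coda /ml/ (2C) ok → licit
/mlilbv.lezv/ — violates constraint (b): syllable 1 coda /lbv/ has 3 consonants (> 2) → illicit
/plwalb.vo/ — violates constraint (d): syllable 1 onset /plw/ has 3 consonants (> 2) → illicit
/dzmob/ — violates constraint (d): syllable 1 onset /dzm/ has 3 consonants (> 2) → illicit
/bol.mi/ — σ1 onset /b/, coda /l/ ok; σ2 onset /m/, coda /∅/ ok → licit

/zmi.tmaml/, /bol.mi/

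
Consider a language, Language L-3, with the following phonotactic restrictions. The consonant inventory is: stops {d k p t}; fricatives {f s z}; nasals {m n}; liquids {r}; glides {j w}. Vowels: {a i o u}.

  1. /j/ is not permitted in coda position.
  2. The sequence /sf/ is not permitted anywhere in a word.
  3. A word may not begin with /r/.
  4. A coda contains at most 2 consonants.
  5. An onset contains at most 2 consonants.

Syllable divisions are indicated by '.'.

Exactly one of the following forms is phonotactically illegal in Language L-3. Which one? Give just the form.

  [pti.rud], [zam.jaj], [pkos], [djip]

[zam.jaj]

[pti.rud] — σ1 onset /pt/ (2C), coda /∅/ ok; σ2 onset /r/, coda /d/ ok → phonotactically legal
[zam.jaj] — violates constraint 1: syllable 2 coda contains /j/ → phonotactically illegal
[pkos] — σ1 onset /pk/ (2C), coda /s/ ok → phonotactically legal
[djip] — σ1 onset /dj/ (2C), coda /p/ ok → phonotactically legal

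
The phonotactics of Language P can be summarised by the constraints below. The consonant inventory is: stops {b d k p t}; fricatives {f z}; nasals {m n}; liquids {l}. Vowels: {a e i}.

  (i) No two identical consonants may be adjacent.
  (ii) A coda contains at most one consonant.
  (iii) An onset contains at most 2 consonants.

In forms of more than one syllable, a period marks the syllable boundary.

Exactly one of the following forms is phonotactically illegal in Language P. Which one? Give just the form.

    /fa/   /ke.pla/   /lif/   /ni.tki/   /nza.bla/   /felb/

/fa/ — σ1 onset /f/, coda /∅/ ok → phonotactically legal
/ke.pla/ — σ1 onset /k/, coda /∅/ ok; σ2 onset /pl/ (2C), coda /∅/ ok → phonotactically legal
/lif/ — σ1 onset /l/, coda /f/ ok → phonotactically legal
/ni.tki/ — σ1 onset /n/, coda /∅/ ok; σ2 onset /tk/ (2C), coda /∅/ ok → phonotactically legal
/nza.bla/ — σ1 onset /nz/ (2C), coda /∅/ ok; σ2 onset /bl/ (2C), coda /∅/ ok → phonotactically legal
/felb/ — violates constraint (ii): syllable 1 coda /lb/ has 2 consonants (> 1) → phonotactically illegal

/felb/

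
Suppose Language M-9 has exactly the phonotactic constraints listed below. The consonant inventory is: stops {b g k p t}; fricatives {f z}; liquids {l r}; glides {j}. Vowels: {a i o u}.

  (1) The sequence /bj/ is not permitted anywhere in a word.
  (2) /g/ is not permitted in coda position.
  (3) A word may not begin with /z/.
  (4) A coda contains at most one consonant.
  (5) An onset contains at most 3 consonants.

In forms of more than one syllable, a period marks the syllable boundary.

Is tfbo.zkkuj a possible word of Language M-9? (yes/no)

tfbo.zkkuj — σ1 onset /tfb/ (3C), coda /∅/ ok; σ2 onset /zkk/ (3C), coda /j/ ok → well-formed

yes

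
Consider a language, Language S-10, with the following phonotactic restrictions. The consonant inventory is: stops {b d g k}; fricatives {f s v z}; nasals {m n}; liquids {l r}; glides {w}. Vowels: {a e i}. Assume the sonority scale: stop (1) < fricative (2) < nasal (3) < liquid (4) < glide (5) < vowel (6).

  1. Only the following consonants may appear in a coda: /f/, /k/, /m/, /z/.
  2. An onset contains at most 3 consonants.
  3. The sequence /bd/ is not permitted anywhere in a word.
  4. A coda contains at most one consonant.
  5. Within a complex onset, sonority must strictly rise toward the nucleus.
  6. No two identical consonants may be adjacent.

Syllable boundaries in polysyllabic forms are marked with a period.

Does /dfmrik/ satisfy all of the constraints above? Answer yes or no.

no

/dfmrik/ — violates constraint 2: syllable 1 onset /dfmr/ has 4 consonants (> 3) → phonotactically illegal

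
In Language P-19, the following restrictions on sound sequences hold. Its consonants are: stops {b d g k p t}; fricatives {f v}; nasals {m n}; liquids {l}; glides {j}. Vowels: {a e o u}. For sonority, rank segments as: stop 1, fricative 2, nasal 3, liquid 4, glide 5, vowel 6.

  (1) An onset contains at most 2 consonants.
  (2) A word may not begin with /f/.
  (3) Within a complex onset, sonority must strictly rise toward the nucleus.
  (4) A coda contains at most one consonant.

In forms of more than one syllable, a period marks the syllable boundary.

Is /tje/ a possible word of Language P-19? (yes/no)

/tje/ — σ1 onset /tj/ (1→5 rises), coda /∅/ ok → permitted

yes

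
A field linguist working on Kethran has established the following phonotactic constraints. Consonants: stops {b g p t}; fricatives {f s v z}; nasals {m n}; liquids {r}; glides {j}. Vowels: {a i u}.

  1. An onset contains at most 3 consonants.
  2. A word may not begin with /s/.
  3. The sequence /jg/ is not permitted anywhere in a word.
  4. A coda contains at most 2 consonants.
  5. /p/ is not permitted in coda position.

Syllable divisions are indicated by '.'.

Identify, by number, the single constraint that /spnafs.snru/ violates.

2

/spnafs.snru/: word begins with /s/.
This is a violation of constraint 2: "A word may not begin with /s/."
The remaining constraints (1, 3, 4, 5) are satisfied.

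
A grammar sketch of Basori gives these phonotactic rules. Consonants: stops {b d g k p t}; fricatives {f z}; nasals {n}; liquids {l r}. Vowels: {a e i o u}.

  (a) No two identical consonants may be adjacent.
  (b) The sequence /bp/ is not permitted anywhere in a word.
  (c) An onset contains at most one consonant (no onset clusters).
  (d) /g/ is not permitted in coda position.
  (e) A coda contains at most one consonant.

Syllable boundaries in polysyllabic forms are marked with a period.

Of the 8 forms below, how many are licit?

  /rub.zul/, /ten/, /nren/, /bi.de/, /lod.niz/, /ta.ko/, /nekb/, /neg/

/rub.zul/ — σ1 onset /r/, coda /b/ ok; σ2 onset /z/, coda /l/ ok → licit
/ten/ — σ1 onset /t/, coda /n/ ok → licit
/nren/ — violates constraint (c): syllable 1 onset /nr/ has 2 consonants (> 1) → illicit
/bi.de/ — σ1 onset /b/, coda /∅/ ok; σ2 onset /d/, coda /∅/ ok → licit
/lod.niz/ — σ1 onset /l/, coda /d/ ok; σ2 onset /n/, coda /z/ ok → licit
/ta.ko/ — σ1 onset /t/, coda /∅/ ok; σ2 onset /k/, coda /∅/ ok → licit
/nekb/ — violates constraint (e): syllable 1 coda /kb/ has 2 consonants (> 1) → illicit
/neg/ — violates constraint (d): syllable 1 coda contains /g/ → illicit
Licit: /rub.zul/, /ten/, /bi.de/, /lod.niz/, /ta.ko/ → 5.

5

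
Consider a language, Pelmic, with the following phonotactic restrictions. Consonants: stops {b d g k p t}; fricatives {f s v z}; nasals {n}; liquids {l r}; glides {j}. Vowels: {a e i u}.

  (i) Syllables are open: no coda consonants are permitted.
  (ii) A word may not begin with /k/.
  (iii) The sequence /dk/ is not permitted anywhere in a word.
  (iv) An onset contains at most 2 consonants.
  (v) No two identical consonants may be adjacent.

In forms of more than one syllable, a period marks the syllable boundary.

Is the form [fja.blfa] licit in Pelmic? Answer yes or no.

[fja.blfa] — violates constraint (iv): syllable 2 onset /blf/ has 3 consonants (> 2) → illicit

no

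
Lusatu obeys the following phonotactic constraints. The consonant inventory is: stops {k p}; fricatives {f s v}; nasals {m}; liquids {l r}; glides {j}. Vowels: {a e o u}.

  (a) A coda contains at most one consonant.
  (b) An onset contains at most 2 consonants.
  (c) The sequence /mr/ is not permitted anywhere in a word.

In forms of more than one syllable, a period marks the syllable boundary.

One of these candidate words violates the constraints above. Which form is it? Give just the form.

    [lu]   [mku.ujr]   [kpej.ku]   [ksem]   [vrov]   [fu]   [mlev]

[mku.ujr]

[lu] — σ1 onset /l/, coda /∅/ ok → licit
[mku.ujr] — violates constraint (a): syllable 2 coda /jr/ has 2 consonants (> 1) → illicit
[kpej.ku] — σ1 onset /kp/ (2C), coda /j/ ok; σ2 onset /k/, coda /∅/ ok → licit
[ksem] — σ1 onset /ks/ (2C), coda /m/ ok → licit
[vrov] — σ1 onset /vr/ (2C), coda /v/ ok → licit
[fu] — σ1 onset /f/, coda /∅/ ok → licit
[mlev] — σ1 onset /ml/ (2C), coda /v/ ok → licit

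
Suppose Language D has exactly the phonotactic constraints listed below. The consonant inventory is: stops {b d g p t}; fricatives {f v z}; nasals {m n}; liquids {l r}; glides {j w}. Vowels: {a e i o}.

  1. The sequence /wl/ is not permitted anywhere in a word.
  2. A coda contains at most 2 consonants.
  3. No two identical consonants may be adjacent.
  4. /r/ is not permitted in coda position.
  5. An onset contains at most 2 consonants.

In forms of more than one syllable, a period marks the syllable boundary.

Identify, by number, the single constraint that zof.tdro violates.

zof.tdro: syllable 2 onset /tdr/ has 3 consonants (> 2).
This is a violation of constraint 5: "An onset contains at most 2 consonants."
The remaining constraints (1, 2, 3, 4) are satisfied.

5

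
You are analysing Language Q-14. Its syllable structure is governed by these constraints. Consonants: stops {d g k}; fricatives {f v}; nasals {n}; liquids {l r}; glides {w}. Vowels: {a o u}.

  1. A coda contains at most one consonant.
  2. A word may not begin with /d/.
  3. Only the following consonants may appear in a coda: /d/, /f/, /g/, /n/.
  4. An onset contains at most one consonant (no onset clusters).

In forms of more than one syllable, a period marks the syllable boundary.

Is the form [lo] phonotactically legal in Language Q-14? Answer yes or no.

yes

[lo] — σ1 onset /l/, coda /∅/ ok → phonotactically legal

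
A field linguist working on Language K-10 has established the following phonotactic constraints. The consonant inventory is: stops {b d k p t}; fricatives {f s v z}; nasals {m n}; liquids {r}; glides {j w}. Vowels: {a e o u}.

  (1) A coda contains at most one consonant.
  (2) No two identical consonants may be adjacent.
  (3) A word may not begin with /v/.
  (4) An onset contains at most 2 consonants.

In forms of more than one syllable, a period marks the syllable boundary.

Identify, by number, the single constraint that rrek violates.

2

rrek: adjacent identical consonants /rr/.
This is a violation of constraint 2: "No two identical consonants may be adjacent."
The remaining constraints (1, 3, 4) are satisfied.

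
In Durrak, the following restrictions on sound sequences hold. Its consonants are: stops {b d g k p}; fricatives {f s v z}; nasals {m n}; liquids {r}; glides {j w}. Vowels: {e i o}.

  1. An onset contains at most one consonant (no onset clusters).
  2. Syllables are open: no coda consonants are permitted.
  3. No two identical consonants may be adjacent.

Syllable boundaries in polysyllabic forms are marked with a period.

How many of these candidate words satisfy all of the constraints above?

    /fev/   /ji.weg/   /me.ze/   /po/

2

/fev/ — violates constraint 2: syllable 1 coda /v/ has 1 consonant (> 0) → ill-formed
/ji.weg/ — violates constraint 2: syllable 2 coda /g/ has 1 consonant (> 0) → ill-formed
/me.ze/ — σ1 onset /m/, coda /∅/ ok; σ2 onset /z/, coda /∅/ ok → well-formed
/po/ — σ1 onset /p/, coda /∅/ ok → well-formed
Well-formed: /me.ze/, /po/ → 2.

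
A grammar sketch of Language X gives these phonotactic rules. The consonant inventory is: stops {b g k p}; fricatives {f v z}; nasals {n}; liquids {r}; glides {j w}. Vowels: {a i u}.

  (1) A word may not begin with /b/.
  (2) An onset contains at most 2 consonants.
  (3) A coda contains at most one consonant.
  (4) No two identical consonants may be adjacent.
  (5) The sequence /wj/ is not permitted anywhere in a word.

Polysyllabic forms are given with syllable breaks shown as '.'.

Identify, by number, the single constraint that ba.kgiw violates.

1

ba.kgiw: word begins with /b/.
This is a violation of constraint 1: "A word may not begin with /b/."
The remaining constraints (2, 3, 4, 5) are satisfied.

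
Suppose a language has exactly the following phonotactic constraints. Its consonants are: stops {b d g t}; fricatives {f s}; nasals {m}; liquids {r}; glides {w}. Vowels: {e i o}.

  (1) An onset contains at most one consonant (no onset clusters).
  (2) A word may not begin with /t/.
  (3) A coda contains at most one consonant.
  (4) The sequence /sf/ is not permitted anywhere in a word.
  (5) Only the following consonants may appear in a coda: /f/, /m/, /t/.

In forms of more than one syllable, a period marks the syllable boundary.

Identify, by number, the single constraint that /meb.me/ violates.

/meb.me/: syllable 1 coda contains /b/, which is not a licensed coda consonant.
This is a violation of constraint 5: "Only the following consonants may appear in a coda: /f/, /m/, /t/."
The remaining constraints (1, 2, 3, 4) are satisfied.

5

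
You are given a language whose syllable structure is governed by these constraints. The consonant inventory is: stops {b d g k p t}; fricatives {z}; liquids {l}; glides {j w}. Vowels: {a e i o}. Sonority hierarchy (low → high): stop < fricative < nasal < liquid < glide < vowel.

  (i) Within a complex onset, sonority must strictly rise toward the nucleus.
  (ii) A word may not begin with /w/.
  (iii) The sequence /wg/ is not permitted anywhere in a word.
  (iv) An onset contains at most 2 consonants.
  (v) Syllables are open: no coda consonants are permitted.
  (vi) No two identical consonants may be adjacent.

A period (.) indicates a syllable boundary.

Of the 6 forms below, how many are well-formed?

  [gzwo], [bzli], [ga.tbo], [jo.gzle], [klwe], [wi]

[gzwo] — violates constraint (iv): syllable 1 onset /gzw/ has 3 consonants (> 2) → ill-formed
[bzli] — violates constraint (iv): syllable 1 onset /bzl/ has 3 consonants (> 2) → ill-formed
[ga.tbo] — violates constraint (i): syllable 2 onset /tb/: /t/ (stop, 1) → /b/ (stop, 1) does not rise → ill-formed
[jo.gzle] — violates constraint (iv): syllable 2 onset /gzl/ has 3 consonants (> 2) → ill-formed
[klwe] — violates constraint (iv): syllable 1 onset /klw/ has 3 consonants (> 2) → ill-formed
[wi] — violates constraint (ii): word begins with /w/ → ill-formed
No form is well-formed → 0.

0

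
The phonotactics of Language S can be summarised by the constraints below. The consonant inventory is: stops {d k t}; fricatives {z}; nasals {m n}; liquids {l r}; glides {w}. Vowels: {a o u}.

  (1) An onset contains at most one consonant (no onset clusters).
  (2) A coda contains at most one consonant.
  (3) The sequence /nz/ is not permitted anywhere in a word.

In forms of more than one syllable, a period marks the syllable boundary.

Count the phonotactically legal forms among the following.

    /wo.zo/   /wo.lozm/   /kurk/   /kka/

/wo.zo/ — σ1 onset /w/, coda /∅/ ok; σ2 onset /z/, coda /∅/ ok → phonotactically legal
/wo.lozm/ — violates constraint 2: syllable 2 coda /zm/ has 2 consonants (> 1) → phonotactically illegal
/kurk/ — violates constraint 2: syllable 1 coda /rk/ has 2 consonants (> 1) → phonotactically illegal
/kka/ — violates constraint 1: syllable 1 onset /kk/ has 2 consonants (> 1) → phonotactically illegal
Phonotactically legal: /wo.zo/ → 1.

1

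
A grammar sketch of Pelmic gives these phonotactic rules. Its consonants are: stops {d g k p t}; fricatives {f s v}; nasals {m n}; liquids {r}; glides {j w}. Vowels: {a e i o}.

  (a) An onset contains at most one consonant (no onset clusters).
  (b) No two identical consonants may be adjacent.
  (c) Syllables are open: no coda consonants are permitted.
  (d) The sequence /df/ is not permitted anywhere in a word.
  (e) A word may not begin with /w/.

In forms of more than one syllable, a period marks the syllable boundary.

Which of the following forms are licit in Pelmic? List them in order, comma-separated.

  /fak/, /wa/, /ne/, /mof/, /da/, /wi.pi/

/fak/ — violates constraint (c): syllable 1 coda /k/ has 1 consonant (> 0) → illicit
/wa/ — violates constraint (e): word begins with /w/ → illicit
/ne/ — σ1 onset /n/, coda /∅/ ok → licit
/mof/ — violates constraint (c): syllable 1 coda /f/ has 1 consonant (> 0) → illicit
/da/ — σ1 onset /d/, coda /∅/ ok → licit
/wi.pi/ — violates constraint (e): word begins with /w/ → illicit

/ne/, /da/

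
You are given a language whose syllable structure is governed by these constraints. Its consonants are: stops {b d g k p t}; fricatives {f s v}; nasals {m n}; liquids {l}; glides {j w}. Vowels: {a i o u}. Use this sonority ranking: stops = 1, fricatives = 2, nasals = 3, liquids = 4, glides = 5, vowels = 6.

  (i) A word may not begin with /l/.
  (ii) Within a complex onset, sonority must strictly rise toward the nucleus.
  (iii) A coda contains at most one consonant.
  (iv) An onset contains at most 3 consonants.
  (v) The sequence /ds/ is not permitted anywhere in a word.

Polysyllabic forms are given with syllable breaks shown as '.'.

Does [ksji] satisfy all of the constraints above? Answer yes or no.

[ksji] — σ1 onset /ksj/ (1→2→5 rises), coda /∅/ ok → licit

yes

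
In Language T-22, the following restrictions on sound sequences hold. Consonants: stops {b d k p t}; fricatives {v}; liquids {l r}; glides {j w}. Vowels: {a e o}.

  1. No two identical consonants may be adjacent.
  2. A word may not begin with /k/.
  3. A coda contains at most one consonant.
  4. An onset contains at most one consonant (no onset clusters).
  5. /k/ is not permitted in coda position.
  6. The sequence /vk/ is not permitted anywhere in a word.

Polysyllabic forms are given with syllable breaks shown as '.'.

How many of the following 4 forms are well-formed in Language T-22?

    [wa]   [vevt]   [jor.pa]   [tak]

2

[wa] — σ1 onset /w/, coda /∅/ ok → well-formed
[vevt] — violates constraint 3: syllable 1 coda /vt/ has 2 consonants (> 1) → ill-formed
[jor.pa] — σ1 onset /j/, coda /r/ ok; σ2 onset /p/, coda /∅/ ok → well-formed
[tak] — violates constraint 5: syllable 1 coda contains /k/ → ill-formed
Well-formed: [wa], [jor.pa] → 2.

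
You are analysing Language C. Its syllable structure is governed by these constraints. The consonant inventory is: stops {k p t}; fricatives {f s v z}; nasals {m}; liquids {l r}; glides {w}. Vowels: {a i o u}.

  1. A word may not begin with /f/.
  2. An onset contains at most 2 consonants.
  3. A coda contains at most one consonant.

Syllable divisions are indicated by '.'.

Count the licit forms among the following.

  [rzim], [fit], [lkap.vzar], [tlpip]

[rzim] — σ1 onset /rz/ (2C), coda /m/ ok → licit
[fit] — violates constraint 1: word begins with /f/ → illicit
[lkap.vzar] — σ1 onset /lk/ (2C), coda /p/ ok; σ2 onset /vz/ (2C), coda /r/ ok → licit
[tlpip] — violates constraint 2: syllable 1 onset /tlp/ has 3 consonants (> 2) → illicit
Licit: [rzim], [lkap.vzar] → 2.

2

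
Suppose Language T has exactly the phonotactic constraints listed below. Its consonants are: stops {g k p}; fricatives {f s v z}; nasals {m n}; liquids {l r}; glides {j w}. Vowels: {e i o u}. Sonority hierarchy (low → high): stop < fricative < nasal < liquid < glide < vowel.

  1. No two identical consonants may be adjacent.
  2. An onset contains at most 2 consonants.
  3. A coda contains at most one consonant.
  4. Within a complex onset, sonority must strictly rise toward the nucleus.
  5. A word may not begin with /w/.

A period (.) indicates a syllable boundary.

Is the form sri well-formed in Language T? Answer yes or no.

yes

sri — σ1 onset /sr/ (2→4 rises), coda /∅/ ok → well-formed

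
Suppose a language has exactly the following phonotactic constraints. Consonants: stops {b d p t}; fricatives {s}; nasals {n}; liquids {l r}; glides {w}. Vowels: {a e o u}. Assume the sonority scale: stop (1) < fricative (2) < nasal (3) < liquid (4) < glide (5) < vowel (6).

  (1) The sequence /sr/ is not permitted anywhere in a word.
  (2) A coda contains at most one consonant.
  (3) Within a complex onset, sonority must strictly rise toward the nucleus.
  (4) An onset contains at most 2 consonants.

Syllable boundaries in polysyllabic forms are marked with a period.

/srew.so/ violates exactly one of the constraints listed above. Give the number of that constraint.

1

/srew.so/: contains banned sequence /sr/.
This is a violation of constraint 1: "The sequence /sr/ is not permitted anywhere in a word."
The remaining constraints (2, 3, 4) are satisfied.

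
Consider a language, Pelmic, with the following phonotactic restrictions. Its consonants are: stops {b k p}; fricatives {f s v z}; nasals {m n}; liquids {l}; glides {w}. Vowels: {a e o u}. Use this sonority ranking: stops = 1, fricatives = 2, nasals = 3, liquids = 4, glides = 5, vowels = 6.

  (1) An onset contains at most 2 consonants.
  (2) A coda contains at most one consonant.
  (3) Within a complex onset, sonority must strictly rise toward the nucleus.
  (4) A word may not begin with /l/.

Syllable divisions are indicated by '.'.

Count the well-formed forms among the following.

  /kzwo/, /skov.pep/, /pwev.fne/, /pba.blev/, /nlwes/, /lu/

/kzwo/ — violates constraint 1: syllable 1 onset /kzw/ has 3 consonants (> 2) → ill-formed
/skov.pep/ — violates constraint 3: syllable 1 onset /sk/: /s/ (fricative, 2) → /k/ (stop, 1) does not rise → ill-formed
/pwev.fne/ — σ1 onset /pw/ (1→5 rises), coda /v/ ok; σ2 onset /fn/ (2→3 rises), coda /∅/ ok → well-formed
/pba.blev/ — violates constraint 3: syllable 1 onset /pb/: /p/ (stop, 1) → /b/ (stop, 1) does not rise → ill-formed
/nlwes/ — violates constraint 1: syllable 1 onset /nlw/ has 3 consonants (> 2) → ill-formed
/lu/ — violates constraint 4: word begins with /l/ → ill-formed
Well-formed: /pwev.fne/ → 1.

1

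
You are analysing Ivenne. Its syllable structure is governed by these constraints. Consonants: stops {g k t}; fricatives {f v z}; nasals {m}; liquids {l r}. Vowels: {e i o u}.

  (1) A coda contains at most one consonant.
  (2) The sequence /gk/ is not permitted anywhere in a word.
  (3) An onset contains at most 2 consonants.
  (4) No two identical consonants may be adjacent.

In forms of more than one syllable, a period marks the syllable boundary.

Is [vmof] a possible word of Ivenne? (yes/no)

[vmof] — σ1 onset /vm/ (2C), coda /f/ ok → phonotactically legal

yes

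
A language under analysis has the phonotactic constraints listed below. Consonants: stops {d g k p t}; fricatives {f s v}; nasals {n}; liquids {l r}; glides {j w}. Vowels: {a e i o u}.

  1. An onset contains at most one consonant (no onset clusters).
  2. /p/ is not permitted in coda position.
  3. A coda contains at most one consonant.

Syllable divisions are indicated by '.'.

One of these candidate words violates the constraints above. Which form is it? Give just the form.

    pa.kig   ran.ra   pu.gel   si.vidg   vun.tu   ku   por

si.vidg

pa.kig — σ1 onset /p/, coda /∅/ ok; σ2 onset /k/, coda /g/ ok → phonotactically legal
ran.ra — σ1 onset /r/, coda /n/ ok; σ2 onset /r/, coda /∅/ ok → phonotactically legal
pu.gel — σ1 onset /p/, coda /∅/ ok; σ2 onset /g/, coda /l/ ok → phonotactically legal
si.vidg — violates constraint 3: syllable 2 coda /dg/ has 2 consonants (> 1) → phonotactically illegal
vun.tu — σ1 onset /v/, coda /n/ ok; σ2 onset /t/, coda /∅/ ok → phonotactically legal
ku — σ1 onset /k/, coda /∅/ ok → phonotactically legal
por — σ1 onset /p/, coda /r/ ok → phonotactically legal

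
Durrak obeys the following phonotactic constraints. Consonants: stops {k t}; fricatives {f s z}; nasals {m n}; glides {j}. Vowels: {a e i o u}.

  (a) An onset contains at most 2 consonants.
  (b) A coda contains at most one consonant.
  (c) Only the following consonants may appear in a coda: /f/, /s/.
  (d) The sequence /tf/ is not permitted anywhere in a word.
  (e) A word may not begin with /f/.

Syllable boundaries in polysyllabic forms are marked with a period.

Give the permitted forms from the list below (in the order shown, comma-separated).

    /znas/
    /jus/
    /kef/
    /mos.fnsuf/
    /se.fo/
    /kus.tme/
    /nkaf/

/znas/ — σ1 onset /zn/ (2C), coda /s/ ok → permitted
/jus/ — σ1 onset /j/, coda /s/ ok → permitted
/kef/ — σ1 onset /k/, coda /f/ ok → permitted
/mos.fnsuf/ — violates constraint (a): syllable 2 onset /fns/ has 3 consonants (> 2) → not permitted
/se.fo/ — σ1 onset /s/, coda /∅/ ok; σ2 onset /f/, coda /∅/ ok → permitted
/kus.tme/ — σ1 onset /k/, coda /s/ ok; σ2 onset /tm/ (2C), coda /∅/ ok → permitted
/nkaf/ — σ1 onset /nk/ (2C), coda /f/ ok → permitted

/znas/, /jus/, /kef/, /se.fo/, /kus.tme/, /nkaf/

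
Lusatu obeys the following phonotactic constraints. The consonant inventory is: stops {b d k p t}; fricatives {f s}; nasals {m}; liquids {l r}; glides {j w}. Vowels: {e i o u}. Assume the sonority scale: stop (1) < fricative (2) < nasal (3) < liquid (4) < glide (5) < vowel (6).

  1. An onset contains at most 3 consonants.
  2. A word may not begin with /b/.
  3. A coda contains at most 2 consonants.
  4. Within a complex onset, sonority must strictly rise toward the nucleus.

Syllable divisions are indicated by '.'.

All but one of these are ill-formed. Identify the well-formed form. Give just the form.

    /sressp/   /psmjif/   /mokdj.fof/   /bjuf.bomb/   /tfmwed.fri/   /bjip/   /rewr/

/sressp/ — violates constraint 3: syllable 1 coda /ssp/ has 3 consonants (> 2) → ill-formed
/psmjif/ — violates constraint 1: syllable 1 onset /psmj/ has 4 consonants (> 3) → ill-formed
/mokdj.fof/ — violates constraint 3: syllable 1 coda /kdj/ has 3 consonants (> 2) → ill-formed
/bjuf.bomb/ — violates constraint 2: word begins with /b/ → ill-formed
/tfmwed.fri/ — violates constraint 1: syllable 1 onset /tfmw/ has 4 consonants (> 3) → ill-formed
/bjip/ — violates constraint 2: word begins with /b/ → ill-formed
/rewr/ — σ1 onset /r/, coda /wr/ (2C) ok → well-formed

/rewr/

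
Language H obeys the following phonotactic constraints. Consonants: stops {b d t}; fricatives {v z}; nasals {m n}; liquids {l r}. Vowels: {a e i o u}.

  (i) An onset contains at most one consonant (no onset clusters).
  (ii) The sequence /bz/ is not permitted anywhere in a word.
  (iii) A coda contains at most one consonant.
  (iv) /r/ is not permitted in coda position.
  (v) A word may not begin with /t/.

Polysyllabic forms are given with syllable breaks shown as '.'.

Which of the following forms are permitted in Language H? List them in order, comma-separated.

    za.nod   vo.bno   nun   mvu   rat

za.nod — σ1 onset /z/, coda /∅/ ok; σ2 onset /n/, coda /d/ ok → permitted
vo.bno — violates constraint (i): syllable 2 onset /bn/ has 2 consonants (> 1) → not permitted
nun — σ1 onset /n/, coda /n/ ok → permitted
mvu — violates constraint (i): syllable 1 onset /mv/ has 2 consonants (> 1) → not permitted
rat — σ1 onset /r/, coda /t/ ok → permitted

za.nod, nun, rat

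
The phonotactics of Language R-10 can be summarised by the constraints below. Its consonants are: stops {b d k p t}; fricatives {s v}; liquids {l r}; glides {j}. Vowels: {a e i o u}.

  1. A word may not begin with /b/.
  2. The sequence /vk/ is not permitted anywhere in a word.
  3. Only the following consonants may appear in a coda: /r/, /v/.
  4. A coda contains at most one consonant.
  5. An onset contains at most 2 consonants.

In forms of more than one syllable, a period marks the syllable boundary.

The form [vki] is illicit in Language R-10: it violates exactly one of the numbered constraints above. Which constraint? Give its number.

2

[vki]: contains banned sequence /vk/.
This is a violation of constraint 2: "The sequence /vk/ is not permitted anywhere in a word."
The remaining constraints (1, 3, 4, 5) are satisfied.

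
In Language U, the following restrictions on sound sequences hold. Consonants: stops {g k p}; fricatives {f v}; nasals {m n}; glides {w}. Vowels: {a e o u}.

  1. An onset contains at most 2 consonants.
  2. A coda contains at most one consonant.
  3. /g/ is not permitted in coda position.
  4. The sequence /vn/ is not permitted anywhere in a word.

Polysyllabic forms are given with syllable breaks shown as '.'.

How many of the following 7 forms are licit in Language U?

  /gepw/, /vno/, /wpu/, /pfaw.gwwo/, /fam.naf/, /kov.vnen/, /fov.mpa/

3

/gepw/ — violates constraint 2: syllable 1 coda /pw/ has 2 consonants (> 1) → illicit
/vno/ — violates constraint 4: contains banned sequence /vn/ → illicit
/wpu/ — σ1 onset /wp/ (2C), coda /∅/ ok → licit
/pfaw.gwwo/ — violates constraint 1: syllable 2 onset /gww/ has 3 consonants (> 2) → illicit
/fam.naf/ — σ1 onset /f/, coda /m/ ok; σ2 onset /n/, coda /f/ ok → licit
/kov.vnen/ — violates constraint 4: contains banned sequence /vn/ → illicit
/fov.mpa/ — σ1 onset /f/, coda /v/ ok; σ2 onset /mp/ (2C), coda /∅/ ok → licit
Licit: /wpu/, /fam.naf/, /fov.mpa/ → 3.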